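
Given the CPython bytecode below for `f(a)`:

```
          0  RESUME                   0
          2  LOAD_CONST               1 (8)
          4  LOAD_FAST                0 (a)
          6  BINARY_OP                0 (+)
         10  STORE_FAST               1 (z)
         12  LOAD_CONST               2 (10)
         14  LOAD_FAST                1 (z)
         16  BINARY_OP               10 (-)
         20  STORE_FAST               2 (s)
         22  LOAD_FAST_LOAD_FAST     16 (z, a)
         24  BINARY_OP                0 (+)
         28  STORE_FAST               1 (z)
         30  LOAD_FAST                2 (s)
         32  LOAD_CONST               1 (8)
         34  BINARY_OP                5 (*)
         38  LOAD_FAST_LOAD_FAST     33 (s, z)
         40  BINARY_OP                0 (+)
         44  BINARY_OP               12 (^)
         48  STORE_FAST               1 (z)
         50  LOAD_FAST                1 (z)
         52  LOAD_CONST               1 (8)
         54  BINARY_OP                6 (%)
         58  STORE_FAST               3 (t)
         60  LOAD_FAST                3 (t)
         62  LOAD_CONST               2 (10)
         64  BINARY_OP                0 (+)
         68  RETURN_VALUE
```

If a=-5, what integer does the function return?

15

LOAD_CONST → push 8. Stack: [8]
LOAD_FAST a → push -5. Stack: [8, -5]
BINARY_OP + → 8 + -5 = 3. Stack: [3]
STORE_FAST z → z=3. Stack: []
LOAD_CONST → push 10. Stack: [10]
LOAD_FAST z → push 3. Stack: [10, 3]
BINARY_OP - → 10 - 3 = 7. Stack: [7]
STORE_FAST s → s=7. Stack: []
LOAD_FAST_LOAD_FAST z,a → push 3,-5. Stack: [3, -5]
BINARY_OP + → 3 + -5 = -2. Stack: [-2]
STORE_FAST z → z=-2. Stack: []
LOAD_FAST s → push 7. Stack: [7]
LOAD_CONST → push 8. Stack: [7, 8]
BINARY_OP * → 7 * 8 = 56. Stack: [56]
LOAD_FAST_LOAD_FAST s,z → push 7,-2. Stack: [56, 7, -2]
BINARY_OP + → 7 + -2 = 5. Stack: [56, 5]
BINARY_OP ^ → 56 ^ 5 = 61. Stack: [61]
STORE_FAST z → z=61. Stack: []
LOAD_FAST z → push 61. Stack: [61]
LOAD_CONST → push 8. Stack: [61, 8]
BINARY_OP % → 61 % 8 = 5. Stack: [5]
STORE_FAST t → t=5. Stack: []
LOAD_FAST t → push 5. Stack: [5]
LOAD_CONST → push 10. Stack: [5, 10]
BINARY_OP + → 5 + 10 = 15. Stack: [15]
RETURN_VALUE → return 15.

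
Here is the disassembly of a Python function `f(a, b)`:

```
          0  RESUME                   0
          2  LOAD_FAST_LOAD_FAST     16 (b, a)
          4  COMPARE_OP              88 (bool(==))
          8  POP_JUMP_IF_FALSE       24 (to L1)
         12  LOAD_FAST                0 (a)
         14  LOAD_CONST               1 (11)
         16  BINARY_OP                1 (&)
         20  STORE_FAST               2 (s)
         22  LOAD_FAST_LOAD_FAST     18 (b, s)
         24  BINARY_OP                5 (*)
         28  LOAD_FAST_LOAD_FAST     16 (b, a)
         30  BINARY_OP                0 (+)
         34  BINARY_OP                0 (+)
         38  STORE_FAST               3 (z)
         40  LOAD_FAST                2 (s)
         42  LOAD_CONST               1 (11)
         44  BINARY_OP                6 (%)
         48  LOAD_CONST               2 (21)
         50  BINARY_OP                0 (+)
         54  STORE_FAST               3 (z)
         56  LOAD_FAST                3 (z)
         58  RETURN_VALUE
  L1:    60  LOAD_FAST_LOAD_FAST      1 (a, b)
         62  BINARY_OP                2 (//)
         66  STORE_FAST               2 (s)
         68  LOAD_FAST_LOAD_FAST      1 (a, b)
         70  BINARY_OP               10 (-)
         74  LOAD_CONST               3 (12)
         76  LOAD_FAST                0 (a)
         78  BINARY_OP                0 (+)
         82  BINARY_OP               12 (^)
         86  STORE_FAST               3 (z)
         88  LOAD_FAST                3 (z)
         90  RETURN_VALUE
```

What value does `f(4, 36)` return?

LOAD_FAST_LOAD_FAST b,a → push 36,4. Stack: [36, 4]
COMPARE_OP bool(==) → 36 vs 4 = False. Stack: [False]
POP_JUMP_IF_FALSE → pop False; jump. Stack: []
LOAD_FAST_LOAD_FAST a,b → push 4,36. Stack: [4, 36]
BINARY_OP // → 4 // 36 = 0. Stack: [0]
STORE_FAST s → s=0. Stack: []
LOAD_FAST_LOAD_FAST a,b → push 4,36. Stack: [4, 36]
BINARY_OP - → 4 - 36 = -32. Stack: [-32]
LOAD_CONST → push 12. Stack: [-32, 12]
LOAD_FAST a → push 4. Stack: [-32, 12, 4]
BINARY_OP + → 12 + 4 = 16. Stack: [-32, 16]
BINARY_OP ^ → -32 ^ 16 = -16. Stack: [-16]
STORE_FAST z → z=-16. Stack: []
LOAD_FAST z → push -16. Stack: [-16]
RETURN_VALUE → return -16.

-16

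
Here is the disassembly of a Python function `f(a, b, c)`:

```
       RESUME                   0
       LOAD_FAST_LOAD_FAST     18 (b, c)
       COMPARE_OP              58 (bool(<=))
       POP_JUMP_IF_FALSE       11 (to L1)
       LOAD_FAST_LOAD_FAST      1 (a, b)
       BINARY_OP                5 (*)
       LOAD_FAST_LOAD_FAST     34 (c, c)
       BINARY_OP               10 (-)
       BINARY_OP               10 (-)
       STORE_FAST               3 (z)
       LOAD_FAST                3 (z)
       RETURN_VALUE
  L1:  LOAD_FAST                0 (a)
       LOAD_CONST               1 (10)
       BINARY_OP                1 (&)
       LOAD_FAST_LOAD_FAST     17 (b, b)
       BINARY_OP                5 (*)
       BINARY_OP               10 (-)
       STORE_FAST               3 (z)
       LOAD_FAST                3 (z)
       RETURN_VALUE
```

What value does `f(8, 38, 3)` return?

-1436

LOAD_FAST_LOAD_FAST b,c → push 38,3. Stack: [38, 3]
COMPARE_OP bool(<=) → 38 vs 3 = False. Stack: [False]
POP_JUMP_IF_FALSE → pop False; jump. Stack: []
LOAD_FAST a → push 8. Stack: [8]
LOAD_CONST → push 10. Stack: [8, 10]
BINARY_OP & → 8 & 10 = 8. Stack: [8]
LOAD_FAST_LOAD_FAST b,b → push 38,38. Stack: [8, 38, 38]
BINARY_OP * → 38 * 38 = 1444. Stack: [8, 1444]
BINARY_OP - → 8 - 1444 = -1436. Stack: [-1436]
STORE_FAST z → z=-1436. Stack: []
LOAD_FAST z → push -1436. Stack: [-1436]
RETURN_VALUE → return -1436.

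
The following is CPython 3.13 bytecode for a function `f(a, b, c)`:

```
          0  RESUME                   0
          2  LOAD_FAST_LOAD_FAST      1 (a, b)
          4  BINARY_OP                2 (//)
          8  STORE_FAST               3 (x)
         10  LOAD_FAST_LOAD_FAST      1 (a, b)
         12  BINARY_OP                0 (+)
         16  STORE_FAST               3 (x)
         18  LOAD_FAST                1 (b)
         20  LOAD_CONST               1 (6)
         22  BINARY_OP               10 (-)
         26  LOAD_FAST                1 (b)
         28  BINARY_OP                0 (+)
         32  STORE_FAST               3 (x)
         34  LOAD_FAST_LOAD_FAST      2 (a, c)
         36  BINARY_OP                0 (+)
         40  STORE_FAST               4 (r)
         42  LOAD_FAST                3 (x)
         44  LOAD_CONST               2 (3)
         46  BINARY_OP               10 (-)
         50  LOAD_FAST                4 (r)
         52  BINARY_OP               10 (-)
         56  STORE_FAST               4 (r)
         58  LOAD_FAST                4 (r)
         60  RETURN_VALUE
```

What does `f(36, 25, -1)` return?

LOAD_FAST_LOAD_FAST a,b → push 36,25. Stack: [36, 25]
BINARY_OP // → 36 // 25 = 1. Stack: [1]
STORE_FAST x → x=1. Stack: []
LOAD_FAST_LOAD_FAST a,b → push 36,25. Stack: [36, 25]
BINARY_OP + → 36 + 25 = 61. Stack: [61]
STORE_FAST x → x=61. Stack: []
LOAD_FAST b → push 25. Stack: [25]
LOAD_CONST → push 6. Stack: [25, 6]
BINARY_OP - → 25 - 6 = 19. Stack: [19]
LOAD_FAST b → push 25. Stack: [19, 25]
BINARY_OP + → 19 + 25 = 44. Stack: [44]
STORE_FAST x → x=44. Stack: []
LOAD_FAST_LOAD_FAST a,c → push 36,-1. Stack: [36, -1]
BINARY_OP + → 36 + -1 = 35. Stack: [35]
STORE_FAST r → r=35. Stack: []
LOAD_FAST x → push 44. Stack: [44]
LOAD_CONST → push 3. Stack: [44, 3]
BINARY_OP - → 44 - 3 = 41. Stack: [41]
LOAD_FAST r → push 35. Stack: [41, 35]
BINARY_OP - → 41 - 35 = 6. Stack: [6]
STORE_FAST r → r=6. Stack: []
LOAD_FAST r → push 6. Stack: [6]
RETURN_VALUE → return 6.

6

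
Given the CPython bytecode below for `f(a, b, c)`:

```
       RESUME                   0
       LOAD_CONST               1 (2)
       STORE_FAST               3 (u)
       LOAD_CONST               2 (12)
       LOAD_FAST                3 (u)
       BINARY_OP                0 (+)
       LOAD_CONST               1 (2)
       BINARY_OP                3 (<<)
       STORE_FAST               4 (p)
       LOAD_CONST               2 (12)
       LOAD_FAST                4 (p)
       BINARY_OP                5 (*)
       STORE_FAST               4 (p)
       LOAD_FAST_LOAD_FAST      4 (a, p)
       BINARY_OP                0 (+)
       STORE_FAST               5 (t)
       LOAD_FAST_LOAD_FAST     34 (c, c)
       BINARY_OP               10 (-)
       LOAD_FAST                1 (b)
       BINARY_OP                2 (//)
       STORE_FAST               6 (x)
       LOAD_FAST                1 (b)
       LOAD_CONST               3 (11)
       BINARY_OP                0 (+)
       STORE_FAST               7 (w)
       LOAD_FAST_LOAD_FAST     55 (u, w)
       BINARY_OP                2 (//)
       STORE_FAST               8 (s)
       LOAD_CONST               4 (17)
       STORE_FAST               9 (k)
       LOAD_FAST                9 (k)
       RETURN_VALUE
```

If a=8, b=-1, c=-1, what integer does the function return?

17

LOAD_CONST → push 2. Stack: [2]
STORE_FAST u → u=2. Stack: []
LOAD_CONST → push 12. Stack: [12]
LOAD_FAST u → push 2. Stack: [12, 2]
BINARY_OP + → 12 + 2 = 14. Stack: [14]
LOAD_CONST → push 2. Stack: [14, 2]
BINARY_OP << → 14 << 2 = 56. Stack: [56]
STORE_FAST p → p=56. Stack: []
LOAD_CONST → push 12. Stack: [12]
LOAD_FAST p → push 56. Stack: [12, 56]
BINARY_OP * → 12 * 56 = 672. Stack: [672]
STORE_FAST p → p=672. Stack: []
LOAD_FAST_LOAD_FAST a,p → push 8,672. Stack: [8, 672]
BINARY_OP + → 8 + 672 = 680. Stack: [680]
STORE_FAST t → t=680. Stack: []
LOAD_FAST_LOAD_FAST c,c → push -1,-1. Stack: [-1, -1]
BINARY_OP - → -1 - -1 = 0. Stack: [0]
LOAD_FAST b → push -1. Stack: [0, -1]
BINARY_OP // → 0 // -1 = 0. Stack: [0]
STORE_FAST x → x=0. Stack: []
LOAD_FAST b → push -1. Stack: [-1]
LOAD_CONST → push 11. Stack: [-1, 11]
BINARY_OP + → -1 + 11 = 10. Stack: [10]
STORE_FAST w → w=10. Stack: []
LOAD_FAST_LOAD_FAST u,w → push 2,10. Stack: [2, 10]
BINARY_OP // → 2 // 10 = 0. Stack: [0]
STORE_FAST s → s=0. Stack: []
LOAD_CONST → push 17. Stack: [17]
STORE_FAST k → k=17. Stack: []
LOAD_FAST k → push 17. Stack: [17]
RETURN_VALUE → return 17.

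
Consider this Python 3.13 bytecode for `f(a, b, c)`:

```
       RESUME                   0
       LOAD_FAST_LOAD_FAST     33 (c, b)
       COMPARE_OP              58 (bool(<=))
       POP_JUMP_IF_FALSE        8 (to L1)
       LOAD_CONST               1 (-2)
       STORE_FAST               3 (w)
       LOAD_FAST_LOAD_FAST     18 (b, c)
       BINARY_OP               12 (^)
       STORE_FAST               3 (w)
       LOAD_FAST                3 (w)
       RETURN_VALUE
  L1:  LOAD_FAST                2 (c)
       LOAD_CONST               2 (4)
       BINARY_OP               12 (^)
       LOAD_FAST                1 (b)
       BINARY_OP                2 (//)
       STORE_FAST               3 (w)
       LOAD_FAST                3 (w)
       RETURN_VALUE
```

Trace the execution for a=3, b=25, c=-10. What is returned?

LOAD_FAST_LOAD_FAST c,b → push -10,25. Stack: [-10, 25]
COMPARE_OP bool(<=) → -10 vs 25 = True. Stack: [True]
POP_JUMP_IF_FALSE → pop True; no jump. Stack: []
LOAD_CONST → push -2. Stack: [-2]
STORE_FAST w → w=-2. Stack: []
LOAD_FAST_LOAD_FAST b,c → push 25,-10. Stack: [25, -10]
BINARY_OP ^ → 25 ^ -10 = -17. Stack: [-17]
STORE_FAST w → w=-17. Stack: []
LOAD_FAST w → push -17. Stack: [-17]
RETURN_VALUE → return -17.

-17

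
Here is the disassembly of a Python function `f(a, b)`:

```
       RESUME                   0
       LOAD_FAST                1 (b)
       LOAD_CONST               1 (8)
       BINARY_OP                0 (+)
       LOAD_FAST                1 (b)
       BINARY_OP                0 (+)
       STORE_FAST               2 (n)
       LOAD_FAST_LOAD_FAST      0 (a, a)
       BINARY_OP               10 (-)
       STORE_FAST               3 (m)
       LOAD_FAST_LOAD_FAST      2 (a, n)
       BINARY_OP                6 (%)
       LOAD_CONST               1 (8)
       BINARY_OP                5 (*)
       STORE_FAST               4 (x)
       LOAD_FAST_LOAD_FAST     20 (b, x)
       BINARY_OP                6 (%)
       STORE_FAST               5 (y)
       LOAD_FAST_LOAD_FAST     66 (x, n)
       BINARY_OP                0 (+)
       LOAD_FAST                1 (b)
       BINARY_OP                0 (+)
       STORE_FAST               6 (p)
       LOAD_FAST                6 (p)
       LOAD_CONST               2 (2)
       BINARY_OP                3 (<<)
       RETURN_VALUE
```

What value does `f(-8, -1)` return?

LOAD_FAST b → push -1. Stack: [-1]
LOAD_CONST → push 8. Stack: [-1, 8]
BINARY_OP + → -1 + 8 = 7. Stack: [7]
LOAD_FAST b → push -1. Stack: [7, -1]
BINARY_OP + → 7 + -1 = 6. Stack: [6]
STORE_FAST n → n=6. Stack: []
LOAD_FAST_LOAD_FAST a,a → push -8,-8. Stack: [-8, -8]
BINARY_OP - → -8 - -8 = 0. Stack: [0]
STORE_FAST m → m=0. Stack: []
LOAD_FAST_LOAD_FAST a,n → push -8,6. Stack: [-8, 6]
BINARY_OP % → -8 % 6 = 4. Stack: [4]
LOAD_CONST → push 8. Stack: [4, 8]
BINARY_OP * → 4 * 8 = 32. Stack: [32]
STORE_FAST x → x=32. Stack: []
LOAD_FAST_LOAD_FAST b,x → push -1,32. Stack: [-1, 32]
BINARY_OP % → -1 % 32 = 31. Stack: [31]
STORE_FAST y → y=31. Stack: []
LOAD_FAST_LOAD_FAST x,n → push 32,6. Stack: [32, 6]
BINARY_OP + → 32 + 6 = 38. Stack: [38]
LOAD_FAST b → push -1. Stack: [38, -1]
BINARY_OP + → 38 + -1 = 37. Stack: [37]
STORE_FAST p → p=37. Stack: []
LOAD_FAST p → push 37. Stack: [37]
LOAD_CONST → push 2. Stack: [37, 2]
BINARY_OP << → 37 << 2 = 148. Stack: [148]
RETURN_VALUE → return 148.

148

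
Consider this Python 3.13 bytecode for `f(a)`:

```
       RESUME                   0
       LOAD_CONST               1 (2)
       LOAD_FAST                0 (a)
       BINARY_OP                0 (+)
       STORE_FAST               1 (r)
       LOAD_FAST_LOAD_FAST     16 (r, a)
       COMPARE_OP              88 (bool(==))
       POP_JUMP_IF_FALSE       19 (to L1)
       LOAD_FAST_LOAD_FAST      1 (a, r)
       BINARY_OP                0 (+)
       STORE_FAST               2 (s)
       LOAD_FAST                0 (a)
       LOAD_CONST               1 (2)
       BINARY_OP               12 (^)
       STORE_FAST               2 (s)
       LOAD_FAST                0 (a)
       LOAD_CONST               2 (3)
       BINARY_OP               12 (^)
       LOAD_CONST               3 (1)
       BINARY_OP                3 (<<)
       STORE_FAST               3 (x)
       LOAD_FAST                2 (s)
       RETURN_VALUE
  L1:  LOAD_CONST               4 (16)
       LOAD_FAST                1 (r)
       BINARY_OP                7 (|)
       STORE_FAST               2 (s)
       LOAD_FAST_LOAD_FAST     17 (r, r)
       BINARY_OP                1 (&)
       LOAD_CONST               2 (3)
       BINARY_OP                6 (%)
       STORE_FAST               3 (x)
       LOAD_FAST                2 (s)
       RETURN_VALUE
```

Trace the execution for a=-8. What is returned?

LOAD_CONST → push 2. Stack: [2]
LOAD_FAST a → push -8. Stack: [2, -8]
BINARY_OP + → 2 + -8 = -6. Stack: [-6]
STORE_FAST r → r=-6. Stack: []
LOAD_FAST_LOAD_FAST r,a → push -6,-8. Stack: [-6, -8]
COMPARE_OP bool(==) → -6 vs -8 = False. Stack: [False]
POP_JUMP_IF_FALSE → pop False; jump. Stack: []
LOAD_CONST → push 16. Stack: [16]
LOAD_FAST r → push -6. Stack: [16, -6]
BINARY_OP | → 16 | -6 = -6. Stack: [-6]
STORE_FAST s → s=-6. Stack: []
LOAD_FAST_LOAD_FAST r,r → push -6,-6. Stack: [-6, -6]
BINARY_OP & → -6 & -6 = -6. Stack: [-6]
LOAD_CONST → push 3. Stack: [-6, 3]
BINARY_OP % → -6 % 3 = 0. Stack: [0]
STORE_FAST x → x=0. Stack: []
LOAD_FAST s → push -6. Stack: [-6]
RETURN_VALUE → return -6.

-6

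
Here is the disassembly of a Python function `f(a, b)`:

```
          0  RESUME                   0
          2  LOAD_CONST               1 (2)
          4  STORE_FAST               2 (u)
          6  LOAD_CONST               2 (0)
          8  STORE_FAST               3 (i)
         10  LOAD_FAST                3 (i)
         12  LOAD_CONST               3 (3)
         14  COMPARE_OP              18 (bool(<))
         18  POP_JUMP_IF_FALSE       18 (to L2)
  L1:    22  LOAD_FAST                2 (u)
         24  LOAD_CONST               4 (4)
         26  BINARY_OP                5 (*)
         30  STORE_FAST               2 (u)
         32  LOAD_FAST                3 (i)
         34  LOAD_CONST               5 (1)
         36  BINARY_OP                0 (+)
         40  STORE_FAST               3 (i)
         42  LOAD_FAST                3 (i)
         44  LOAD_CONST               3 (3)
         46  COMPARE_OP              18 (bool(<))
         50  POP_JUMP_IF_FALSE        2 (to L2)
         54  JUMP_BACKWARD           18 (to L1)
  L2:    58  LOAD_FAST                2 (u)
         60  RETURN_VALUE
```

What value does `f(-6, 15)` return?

LOAD_CONST → push 2. Stack: [2]
STORE_FAST u → u=2. Stack: []
LOAD_CONST → push 0. Stack: [0]
STORE_FAST i → i=0. Stack: []
LOAD_FAST i → push 0. Stack: [0]
LOAD_CONST → push 3. Stack: [0, 3]
COMPARE_OP bool(<) → 0 vs 3 = True. Stack: [True]
POP_JUMP_IF_FALSE → pop True; no jump. Stack: []
LOAD_FAST u → push 2. Stack: [2]
LOAD_CONST → push 4. Stack: [2, 4]
BINARY_OP * → 2 * 4 = 8. Stack: [8]
STORE_FAST u → u=8. Stack: []
LOAD_FAST i → push 0. Stack: [0]
LOAD_CONST → push 1. Stack: [0, 1]
BINARY_OP + → 0 + 1 = 1. Stack: [1]
STORE_FAST i → i=1. Stack: []
LOAD_FAST i → push 1. Stack: [1]
LOAD_CONST → push 3. Stack: [1, 3]
COMPARE_OP bool(<) → 1 vs 3 = True. Stack: [True]
POP_JUMP_IF_FALSE → pop True; no jump. Stack: []
LOAD_FAST u → push 8. Stack: [8]
LOAD_CONST → push 4. Stack: [8, 4]
BINARY_OP * → 8 * 4 = 32. Stack: [32]
STORE_FAST u → u=32. Stack: []
LOAD_FAST i → push 1. Stack: [1]
LOAD_CONST → push 1. Stack: [1, 1]
BINARY_OP + → 1 + 1 = 2. Stack: [2]
STORE_FAST i → i=2. Stack: []
LOAD_FAST i → push 2. Stack: [2]
LOAD_CONST → push 3. Stack: [2, 3]
COMPARE_OP bool(<) → 2 vs 3 = True. Stack: [True]
POP_JUMP_IF_FALSE → pop True; no jump. Stack: []
LOAD_FAST u → push 32. Stack: [32]
LOAD_CONST → push 4. Stack: [32, 4]
BINARY_OP * → 32 * 4 = 128. Stack: [128]
STORE_FAST u → u=128. Stack: []
LOAD_FAST i → push 2. Stack: [2]
LOAD_CONST → push 1. Stack: [2, 1]
BINARY_OP + → 2 + 1 = 3. Stack: [3]
STORE_FAST i → i=3. Stack: []
LOAD_FAST i → push 3. Stack: [3]
LOAD_CONST → push 3. Stack: [3, 3]
COMPARE_OP bool(<) → 3 vs 3 = False. Stack: [False]
POP_JUMP_IF_FALSE → pop False; jump. Stack: []
LOAD_FAST u → push 128. Stack: [128]
RETURN_VALUE → return 128.

128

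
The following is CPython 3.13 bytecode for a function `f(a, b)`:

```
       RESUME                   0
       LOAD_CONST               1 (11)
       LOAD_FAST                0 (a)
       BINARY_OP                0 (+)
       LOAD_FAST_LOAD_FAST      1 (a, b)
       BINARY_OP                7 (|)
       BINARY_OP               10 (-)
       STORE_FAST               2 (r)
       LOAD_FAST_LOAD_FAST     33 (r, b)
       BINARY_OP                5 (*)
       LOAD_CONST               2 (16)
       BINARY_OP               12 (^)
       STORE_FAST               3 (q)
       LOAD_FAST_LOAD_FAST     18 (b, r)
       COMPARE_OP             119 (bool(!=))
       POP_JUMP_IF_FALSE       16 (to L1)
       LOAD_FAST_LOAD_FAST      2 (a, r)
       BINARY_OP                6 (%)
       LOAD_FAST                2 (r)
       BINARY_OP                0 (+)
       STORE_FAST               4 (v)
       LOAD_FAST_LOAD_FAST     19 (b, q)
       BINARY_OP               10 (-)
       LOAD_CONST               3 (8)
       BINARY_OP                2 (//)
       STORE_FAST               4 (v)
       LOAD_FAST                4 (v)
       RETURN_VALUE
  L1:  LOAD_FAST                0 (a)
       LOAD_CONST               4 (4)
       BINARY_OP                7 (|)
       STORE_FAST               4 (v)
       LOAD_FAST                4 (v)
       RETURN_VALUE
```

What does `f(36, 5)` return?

-4

LOAD_CONST → push 11. Stack: [11]
LOAD_FAST a → push 36. Stack: [11, 36]
BINARY_OP + → 11 + 36 = 47. Stack: [47]
LOAD_FAST_LOAD_FAST a,b → push 36,5. Stack: [47, 36, 5]
BINARY_OP | → 36 | 5 = 37. Stack: [47, 37]
BINARY_OP - → 47 - 37 = 10. Stack: [10]
STORE_FAST r → r=10. Stack: []
LOAD_FAST_LOAD_FAST r,b → push 10,5. Stack: [10, 5]
BINARY_OP * → 10 * 5 = 50. Stack: [50]
LOAD_CONST → push 16. Stack: [50, 16]
BINARY_OP ^ → 50 ^ 16 = 34. Stack: [34]
STORE_FAST q → q=34. Stack: []
LOAD_FAST_LOAD_FAST b,r → push 5,10. Stack: [5, 10]
COMPARE_OP bool(!=) → 5 vs 10 = True. Stack: [True]
POP_JUMP_IF_FALSE → pop True; no jump. Stack: []
LOAD_FAST_LOAD_FAST a,r → push 36,10. Stack: [36, 10]
BINARY_OP % → 36 % 10 = 6. Stack: [6]
LOAD_FAST r → push 10. Stack: [6, 10]
BINARY_OP + → 6 + 10 = 16. Stack: [16]
STORE_FAST v → v=16. Stack: []
LOAD_FAST_LOAD_FAST b,q → push 5,34. Stack: [5, 34]
BINARY_OP - → 5 - 34 = -29. Stack: [-29]
LOAD_CONST → push 8. Stack: [-29, 8]
BINARY_OP // → -29 // 8 = -4. Stack: [-4]
STORE_FAST v → v=-4. Stack: []
LOAD_FAST v → push -4. Stack: [-4]
RETURN_VALUE → return -4.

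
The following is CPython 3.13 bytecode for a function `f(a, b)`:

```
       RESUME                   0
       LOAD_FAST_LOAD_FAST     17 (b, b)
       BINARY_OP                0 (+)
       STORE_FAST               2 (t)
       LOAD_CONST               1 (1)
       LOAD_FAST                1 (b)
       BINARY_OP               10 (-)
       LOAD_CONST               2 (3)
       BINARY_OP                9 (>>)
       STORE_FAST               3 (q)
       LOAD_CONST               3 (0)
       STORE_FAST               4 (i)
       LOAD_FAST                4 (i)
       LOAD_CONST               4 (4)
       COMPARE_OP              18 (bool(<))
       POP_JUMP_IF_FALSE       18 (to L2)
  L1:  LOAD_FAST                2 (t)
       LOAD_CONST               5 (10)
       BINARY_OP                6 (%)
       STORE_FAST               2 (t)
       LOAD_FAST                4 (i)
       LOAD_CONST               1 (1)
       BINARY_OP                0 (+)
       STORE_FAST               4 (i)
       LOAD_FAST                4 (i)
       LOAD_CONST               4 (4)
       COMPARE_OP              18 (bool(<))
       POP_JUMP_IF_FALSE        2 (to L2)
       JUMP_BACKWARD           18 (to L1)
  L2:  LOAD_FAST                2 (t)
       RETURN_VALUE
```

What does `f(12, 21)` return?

LOAD_FAST_LOAD_FAST b,b → push 21,21. Stack: [21, 21]
BINARY_OP + → 21 + 21 = 42. Stack: [42]
STORE_FAST t → t=42. Stack: []
LOAD_CONST → push 1. Stack: [1]
LOAD_FAST b → push 21. Stack: [1, 21]
BINARY_OP - → 1 - 21 = -20. Stack: [-20]
LOAD_CONST → push 3. Stack: [-20, 3]
BINARY_OP >> → -20 >> 3 = -3. Stack: [-3]
STORE_FAST q → q=-3. Stack: []
LOAD_CONST → push 0. Stack: [0]
STORE_FAST i → i=0. Stack: []
LOAD_FAST i → push 0. Stack: [0]
LOAD_CONST → push 4. Stack: [0, 4]
COMPARE_OP bool(<) → 0 vs 4 = True. Stack: [True]
POP_JUMP_IF_FALSE → pop True; no jump. Stack: []
LOAD_FAST t → push 42. Stack: [42]
LOAD_CONST → push 10. Stack: [42, 10]
BINARY_OP % → 42 % 10 = 2. Stack: [2]
STORE_FAST t → t=2. Stack: []
LOAD_FAST i → push 0. Stack: [0]
LOAD_CONST → push 1. Stack: [0, 1]
BINARY_OP + → 0 + 1 = 1. Stack: [1]
STORE_FAST i → i=1. Stack: []
LOAD_FAST i → push 1. Stack: [1]
LOAD_CONST → push 4. Stack: [1, 4]
COMPARE_OP bool(<) → 1 vs 4 = True. Stack: [True]
POP_JUMP_IF_FALSE → pop True; no jump. Stack: []
LOAD_FAST t → push 2. Stack: [2]
LOAD_CONST → push 10. Stack: [2, 10]
BINARY_OP % → 2 % 10 = 2. Stack: [2]
STORE_FAST t → t=2. Stack: []
LOAD_FAST i → push 1. Stack: [1]
LOAD_CONST → push 1. Stack: [1, 1]
BINARY_OP + → 1 + 1 = 2. Stack: [2]
STORE_FAST i → i=2. Stack: []
LOAD_FAST i → push 2. Stack: [2]
LOAD_CONST → push 4. Stack: [2, 4]
COMPARE_OP bool(<) → 2 vs 4 = True. Stack: [True]
POP_JUMP_IF_FALSE → pop True; no jump. Stack: []
LOAD_FAST t → push 2. Stack: [2]
LOAD_CONST → push 10. Stack: [2, 10]
BINARY_OP % → 2 % 10 = 2. Stack: [2]
STORE_FAST t → t=2. Stack: []
LOAD_FAST i → push 2. Stack: [2]
LOAD_CONST → push 1. Stack: [2, 1]
BINARY_OP + → 2 + 1 = 3. Stack: [3]
STORE_FAST i → i=3. Stack: []
LOAD_FAST i → push 3. Stack: [3]
LOAD_CONST → push 4. Stack: [3, 4]
COMPARE_OP bool(<) → 3 vs 4 = True. Stack: [True]
POP_JUMP_IF_FALSE → pop True; no jump. Stack: []
LOAD_FAST t → push 2. Stack: [2]
LOAD_CONST → push 10. Stack: [2, 10]
BINARY_OP % → 2 % 10 = 2. Stack: [2]
STORE_FAST t → t=2. Stack: []
LOAD_FAST i → push 3. Stack: [3]
LOAD_CONST → push 1. Stack: [3, 1]
BINARY_OP + → 3 + 1 = 4. Stack: [4]
STORE_FAST i → i=4. Stack: []
LOAD_FAST i → push 4. Stack: [4]
LOAD_CONST → push 4. Stack: [4, 4]
COMPARE_OP bool(<) → 4 vs 4 = False. Stack: [False]
POP_JUMP_IF_FALSE → pop False; jump. Stack: []
LOAD_FAST t → push 2. Stack: [2]
RETURN_VALUE → return 2.

2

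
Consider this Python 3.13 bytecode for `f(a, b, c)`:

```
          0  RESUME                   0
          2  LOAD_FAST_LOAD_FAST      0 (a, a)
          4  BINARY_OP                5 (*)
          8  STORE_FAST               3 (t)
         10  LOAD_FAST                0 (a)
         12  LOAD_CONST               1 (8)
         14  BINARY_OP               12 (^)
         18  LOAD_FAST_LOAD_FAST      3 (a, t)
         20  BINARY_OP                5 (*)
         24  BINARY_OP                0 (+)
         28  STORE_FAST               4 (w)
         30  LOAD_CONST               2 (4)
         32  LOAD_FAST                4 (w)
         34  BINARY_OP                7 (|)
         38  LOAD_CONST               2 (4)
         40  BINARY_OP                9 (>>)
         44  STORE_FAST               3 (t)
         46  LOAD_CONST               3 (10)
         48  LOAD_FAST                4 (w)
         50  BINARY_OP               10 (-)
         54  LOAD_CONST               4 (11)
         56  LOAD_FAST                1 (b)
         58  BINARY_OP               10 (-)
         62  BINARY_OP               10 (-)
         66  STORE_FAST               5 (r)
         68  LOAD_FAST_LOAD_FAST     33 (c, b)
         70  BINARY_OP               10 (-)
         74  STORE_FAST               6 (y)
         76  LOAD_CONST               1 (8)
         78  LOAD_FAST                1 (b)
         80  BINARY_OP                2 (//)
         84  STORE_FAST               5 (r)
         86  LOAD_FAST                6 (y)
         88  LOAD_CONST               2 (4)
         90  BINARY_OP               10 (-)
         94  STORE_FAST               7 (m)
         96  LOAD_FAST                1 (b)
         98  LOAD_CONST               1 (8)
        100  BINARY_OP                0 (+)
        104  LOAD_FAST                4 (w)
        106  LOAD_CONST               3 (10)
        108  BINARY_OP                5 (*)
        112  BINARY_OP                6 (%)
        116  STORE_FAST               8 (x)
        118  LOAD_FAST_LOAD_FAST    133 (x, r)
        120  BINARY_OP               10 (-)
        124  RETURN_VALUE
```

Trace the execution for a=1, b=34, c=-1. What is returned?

LOAD_FAST_LOAD_FAST a,a → push 1,1. Stack: [1, 1]
BINARY_OP * → 1 * 1 = 1. Stack: [1]
STORE_FAST t → t=1. Stack: []
LOAD_FAST a → push 1. Stack: [1]
LOAD_CONST → push 8. Stack: [1, 8]
BINARY_OP ^ → 1 ^ 8 = 9. Stack: [9]
LOAD_FAST_LOAD_FAST a,t → push 1,1. Stack: [9, 1, 1]
BINARY_OP * → 1 * 1 = 1. Stack: [9, 1]
BINARY_OP + → 9 + 1 = 10. Stack: [10]
STORE_FAST w → w=10. Stack: []
LOAD_CONST → push 4. Stack: [4]
LOAD_FAST w → push 10. Stack: [4, 10]
BINARY_OP | → 4 | 10 = 14. Stack: [14]
LOAD_CONST → push 4. Stack: [14, 4]
BINARY_OP >> → 14 >> 4 = 0. Stack: [0]
STORE_FAST t → t=0. Stack: []
LOAD_CONST → push 10. Stack: [10]
LOAD_FAST w → push 10. Stack: [10, 10]
BINARY_OP - → 10 - 10 = 0. Stack: [0]
LOAD_CONST → push 11. Stack: [0, 11]
LOAD_FAST b → push 34. Stack: [0, 11, 34]
BINARY_OP - → 11 - 34 = -23. Stack: [0, -23]
BINARY_OP - → 0 - -23 = 23. Stack: [23]
STORE_FAST r → r=23. Stack: []
LOAD_FAST_LOAD_FAST c,b → push -1,34. Stack: [-1, 34]
BINARY_OP - → -1 - 34 = -35. Stack: [-35]
STORE_FAST y → y=-35. Stack: []
LOAD_CONST → push 8. Stack: [8]
LOAD_FAST b → push 34. Stack: [8, 34]
BINARY_OP // → 8 // 34 = 0. Stack: [0]
STORE_FAST r → r=0. Stack: []
LOAD_FAST y → push -35. Stack: [-35]
LOAD_CONST → push 4. Stack: [-35, 4]
BINARY_OP - → -35 - 4 = -39. Stack: [-39]
STORE_FAST m → m=-39. Stack: []
LOAD_FAST b → push 34. Stack: [34]
LOAD_CONST → push 8. Stack: [34, 8]
BINARY_OP + → 34 + 8 = 42. Stack: [42]
LOAD_FAST w → push 10. Stack: [42, 10]
LOAD_CONST → push 10. Stack: [42, 10, 10]
BINARY_OP * → 10 * 10 = 100. Stack: [42, 100]
BINARY_OP % → 42 % 100 = 42. Stack: [42]
STORE_FAST x → x=42. Stack: []
LOAD_FAST_LOAD_FAST x,r → push 42,0. Stack: [42, 0]
BINARY_OP - → 42 - 0 = 42. Stack: [42]
RETURN_VALUE → return 42.

42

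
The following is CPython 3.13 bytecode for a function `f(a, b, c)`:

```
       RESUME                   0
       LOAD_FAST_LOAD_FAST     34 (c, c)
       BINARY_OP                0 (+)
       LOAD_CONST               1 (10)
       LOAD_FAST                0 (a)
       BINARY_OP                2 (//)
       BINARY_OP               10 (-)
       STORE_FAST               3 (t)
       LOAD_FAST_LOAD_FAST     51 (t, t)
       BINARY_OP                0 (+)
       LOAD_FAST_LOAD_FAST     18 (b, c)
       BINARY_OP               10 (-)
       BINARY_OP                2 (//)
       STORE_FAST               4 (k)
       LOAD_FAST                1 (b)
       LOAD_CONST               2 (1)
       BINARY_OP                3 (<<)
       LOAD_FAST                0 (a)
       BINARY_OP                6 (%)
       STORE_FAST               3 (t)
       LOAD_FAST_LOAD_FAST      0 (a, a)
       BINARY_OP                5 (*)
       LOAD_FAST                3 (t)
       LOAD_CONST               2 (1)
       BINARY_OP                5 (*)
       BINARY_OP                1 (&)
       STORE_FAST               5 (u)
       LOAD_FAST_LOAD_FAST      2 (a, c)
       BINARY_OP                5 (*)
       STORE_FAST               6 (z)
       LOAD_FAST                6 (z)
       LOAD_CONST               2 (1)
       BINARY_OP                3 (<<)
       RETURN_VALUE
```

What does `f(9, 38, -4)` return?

LOAD_FAST_LOAD_FAST c,c → push -4,-4. Stack: [-4, -4]
BINARY_OP + → -4 + -4 = -8. Stack: [-8]
LOAD_CONST → push 10. Stack: [-8, 10]
LOAD_FAST a → push 9. Stack: [-8, 10, 9]
BINARY_OP // → 10 // 9 = 1. Stack: [-8, 1]
BINARY_OP - → -8 - 1 = -9. Stack: [-9]
STORE_FAST t → t=-9. Stack: []
LOAD_FAST_LOAD_FAST t,t → push -9,-9. Stack: [-9, -9]
BINARY_OP + → -9 + -9 = -18. Stack: [-18]
LOAD_FAST_LOAD_FAST b,c → push 38,-4. Stack: [-18, 38, -4]
BINARY_OP - → 38 - -4 = 42. Stack: [-18, 42]
BINARY_OP // → -18 // 42 = -1. Stack: [-1]
STORE_FAST k → k=-1. Stack: []
LOAD_FAST b → push 38. Stack: [38]
LOAD_CONST → push 1. Stack: [38, 1]
BINARY_OP << → 38 << 1 = 76. Stack: [76]
LOAD_FAST a → push 9. Stack: [76, 9]
BINARY_OP % → 76 % 9 = 4. Stack: [4]
STORE_FAST t → t=4. Stack: []
LOAD_FAST_LOAD_FAST a,a → push 9,9. Stack: [9, 9]
BINARY_OP * → 9 * 9 = 81. Stack: [81]
LOAD_FAST t → push 4. Stack: [81, 4]
LOAD_CONST → push 1. Stack: [81, 4, 1]
BINARY_OP * → 4 * 1 = 4. Stack: [81, 4]
BINARY_OP & → 81 & 4 = 0. Stack: [0]
STORE_FAST u → u=0. Stack: []
LOAD_FAST_LOAD_FAST a,c → push 9,-4. Stack: [9, -4]
BINARY_OP * → 9 * -4 = -36. Stack: [-36]
STORE_FAST z → z=-36. Stack: []
LOAD_FAST z → push -36. Stack: [-36]
LOAD_CONST → push 1. Stack: [-36, 1]
BINARY_OP << → -36 << 1 = -72. Stack: [-72]
RETURN_VALUE → return -72.

-72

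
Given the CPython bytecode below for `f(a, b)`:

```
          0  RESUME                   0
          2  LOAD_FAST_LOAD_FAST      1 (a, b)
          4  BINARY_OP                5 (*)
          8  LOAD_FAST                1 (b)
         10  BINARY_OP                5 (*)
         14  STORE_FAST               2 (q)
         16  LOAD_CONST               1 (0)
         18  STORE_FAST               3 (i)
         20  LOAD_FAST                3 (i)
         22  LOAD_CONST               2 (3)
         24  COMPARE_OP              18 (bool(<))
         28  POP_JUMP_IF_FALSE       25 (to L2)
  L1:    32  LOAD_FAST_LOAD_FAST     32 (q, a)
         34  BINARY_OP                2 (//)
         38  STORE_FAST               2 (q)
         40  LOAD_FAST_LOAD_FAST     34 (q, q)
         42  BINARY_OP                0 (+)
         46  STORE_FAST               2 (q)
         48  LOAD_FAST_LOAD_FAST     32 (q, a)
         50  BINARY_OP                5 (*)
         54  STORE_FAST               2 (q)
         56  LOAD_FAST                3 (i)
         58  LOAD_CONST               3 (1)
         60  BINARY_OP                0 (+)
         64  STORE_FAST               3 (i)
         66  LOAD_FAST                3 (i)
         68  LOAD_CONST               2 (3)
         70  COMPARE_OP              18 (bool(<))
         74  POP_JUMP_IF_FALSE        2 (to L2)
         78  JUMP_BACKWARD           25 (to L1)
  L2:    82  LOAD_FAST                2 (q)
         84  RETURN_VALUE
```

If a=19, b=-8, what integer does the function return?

LOAD_FAST_LOAD_FAST a,b → push 19,-8
BINARY_OP * → 19 * -8 = -152
LOAD_FAST b → push -8
BINARY_OP * → -152 * -8 = 1216
STORE_FAST q → q=1216
LOAD_CONST → push 0
STORE_FAST i → i=0
LOAD_FAST i → push 0
LOAD_CONST → push 3
COMPARE_OP bool(<) → 0 vs 3 = True
POP_JUMP_IF_FALSE → pop True; no jump
LOAD_FAST_LOAD_FAST q,a → push 1216,19
BINARY_OP // → 1216 // 19 = 64
STORE_FAST q → q=64
LOAD_FAST_LOAD_FAST q,q → push 64,64
BINARY_OP + → 64 + 64 = 128
STORE_FAST q → q=128
LOAD_FAST_LOAD_FAST q,a → push 128,19
BINARY_OP * → 128 * 19 = 2432
STORE_FAST q → q=2432
LOAD_FAST i → push 0
LOAD_CONST → push 1
BINARY_OP + → 0 + 1 = 1
STORE_FAST i → i=1
LOAD_FAST i → push 1
LOAD_CONST → push 3
COMPARE_OP bool(<) → 1 vs 3 = True
POP_JUMP_IF_FALSE → pop True; no jump
LOAD_FAST_LOAD_FAST q,a → push 2432,19
BINARY_OP // → 2432 // 19 = 128
STORE_FAST q → q=128
LOAD_FAST_LOAD_FAST q,q → push 128,128
BINARY_OP + → 128 + 128 = 256
STORE_FAST q → q=256
LOAD_FAST_LOAD_FAST q,a → push 256,19
BINARY_OP * → 256 * 19 = 4864
STORE_FAST q → q=4864
LOAD_FAST i → push 1
LOAD_CONST → push 1
BINARY_OP + → 1 + 1 = 2
STORE_FAST i → i=2
LOAD_FAST i → push 2
LOAD_CONST → push 3
COMPARE_OP bool(<) → 2 vs 3 = True
POP_JUMP_IF_FALSE → pop True; no jump
LOAD_FAST_LOAD_FAST q,a → push 4864,19
BINARY_OP // → 4864 // 19 = 256
STORE_FAST q → q=256
LOAD_FAST_LOAD_FAST q,q → push 256,256
BINARY_OP + → 256 + 256 = 512
STORE_FAST q → q=512
LOAD_FAST_LOAD_FAST q,a → push 512,19
BINARY_OP * → 512 * 19 = 9728
STORE_FAST q → q=9728
LOAD_FAST i → push 2
LOAD_CONST → push 1
BINARY_OP + → 2 + 1 = 3
STORE_FAST i → i=3
LOAD_FAST i → push 3
LOAD_CONST → push 3
COMPARE_OP bool(<) → 3 vs 3 = False
POP_JUMP_IF_FALSE → pop False; jump
LOAD_FAST q → push 9728
RETURN_VALUE → return 9728.

9728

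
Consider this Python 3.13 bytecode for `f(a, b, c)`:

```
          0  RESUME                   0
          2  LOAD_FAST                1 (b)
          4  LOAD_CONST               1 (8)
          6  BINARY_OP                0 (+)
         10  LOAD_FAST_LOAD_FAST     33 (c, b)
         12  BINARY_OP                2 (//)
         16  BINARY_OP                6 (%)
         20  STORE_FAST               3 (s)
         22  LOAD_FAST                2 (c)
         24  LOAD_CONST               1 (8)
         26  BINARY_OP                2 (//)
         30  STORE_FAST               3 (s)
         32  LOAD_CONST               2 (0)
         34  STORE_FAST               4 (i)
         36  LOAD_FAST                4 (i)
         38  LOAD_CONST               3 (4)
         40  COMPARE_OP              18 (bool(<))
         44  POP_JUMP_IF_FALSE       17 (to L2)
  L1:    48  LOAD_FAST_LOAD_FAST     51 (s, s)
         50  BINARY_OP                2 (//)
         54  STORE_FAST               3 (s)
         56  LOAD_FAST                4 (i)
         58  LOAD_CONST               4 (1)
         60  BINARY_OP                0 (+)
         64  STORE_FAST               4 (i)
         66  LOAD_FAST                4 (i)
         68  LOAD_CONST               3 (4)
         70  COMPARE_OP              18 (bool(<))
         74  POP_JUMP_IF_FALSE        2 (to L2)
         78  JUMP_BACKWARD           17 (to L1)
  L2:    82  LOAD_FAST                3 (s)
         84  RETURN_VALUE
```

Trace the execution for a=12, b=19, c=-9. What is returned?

1

LOAD_FAST b → push 19. Stack: [19]
LOAD_CONST → push 8. Stack: [19, 8]
BINARY_OP + → 19 + 8 = 27. Stack: [27]
LOAD_FAST_LOAD_FAST c,b → push -9,19. Stack: [27, -9, 19]
BINARY_OP // → -9 // 19 = -1. Stack: [27, -1]
BINARY_OP % → 27 % -1 = 0. Stack: [0]
STORE_FAST s → s=0. Stack: []
LOAD_FAST c → push -9. Stack: [-9]
LOAD_CONST → push 8. Stack: [-9, 8]
BINARY_OP // → -9 // 8 = -2. Stack: [-2]
STORE_FAST s → s=-2. Stack: []
LOAD_CONST → push 0. Stack: [0]
STORE_FAST i → i=0. Stack: []
LOAD_FAST i → push 0. Stack: [0]
LOAD_CONST → push 4. Stack: [0, 4]
COMPARE_OP bool(<) → 0 vs 4 = True. Stack: [True]
POP_JUMP_IF_FALSE → pop True; no jump. Stack: []
LOAD_FAST_LOAD_FAST s,s → push -2,-2. Stack: [-2, -2]
BINARY_OP // → -2 // -2 = 1. Stack: [1]
STORE_FAST s → s=1. Stack: []
LOAD_FAST i → push 0. Stack: [0]
LOAD_CONST → push 1. Stack: [0, 1]
BINARY_OP + → 0 + 1 = 1. Stack: [1]
STORE_FAST i → i=1. Stack: []
LOAD_FAST i → push 1. Stack: [1]
LOAD_CONST → push 4. Stack: [1, 4]
COMPARE_OP bool(<) → 1 vs 4 = True. Stack: [True]
POP_JUMP_IF_FALSE → pop True; no jump. Stack: []
LOAD_FAST_LOAD_FAST s,s → push 1,1. Stack: [1, 1]
BINARY_OP // → 1 // 1 = 1. Stack: [1]
STORE_FAST s → s=1. Stack: []
LOAD_FAST i → push 1. Stack: [1]
LOAD_CONST → push 1. Stack: [1, 1]
BINARY_OP + → 1 + 1 = 2. Stack: [2]
STORE_FAST i → i=2. Stack: []
LOAD_FAST i → push 2. Stack: [2]
LOAD_CONST → push 4. Stack: [2, 4]
COMPARE_OP bool(<) → 2 vs 4 = True. Stack: [True]
POP_JUMP_IF_FALSE → pop True; no jump. Stack: []
LOAD_FAST_LOAD_FAST s,s → push 1,1. Stack: [1, 1]
BINARY_OP // → 1 // 1 = 1. Stack: [1]
STORE_FAST s → s=1. Stack: []
LOAD_FAST i → push 2. Stack: [2]
LOAD_CONST → push 1. Stack: [2, 1]
BINARY_OP + → 2 + 1 = 3. Stack: [3]
STORE_FAST i → i=3. Stack: []
LOAD_FAST i → push 3. Stack: [3]
LOAD_CONST → push 4. Stack: [3, 4]
COMPARE_OP bool(<) → 3 vs 4 = True. Stack: [True]
POP_JUMP_IF_FALSE → pop True; no jump. Stack: []
LOAD_FAST_LOAD_FAST s,s → push 1,1. Stack: [1, 1]
BINARY_OP // → 1 // 1 = 1. Stack: [1]
STORE_FAST s → s=1. Stack: []
LOAD_FAST i → push 3. Stack: [3]
LOAD_CONST → push 1. Stack: [3, 1]
BINARY_OP + → 3 + 1 = 4. Stack: [4]
STORE_FAST i → i=4. Stack: []
LOAD_FAST i → push 4. Stack: [4]
LOAD_CONST → push 4. Stack: [4, 4]
COMPARE_OP bool(<) → 4 vs 4 = False. Stack: [False]
POP_JUMP_IF_FALSE → pop False; jump. Stack: []
LOAD_FAST s → push 1. Stack: [1]
RETURN_VALUE → return 1.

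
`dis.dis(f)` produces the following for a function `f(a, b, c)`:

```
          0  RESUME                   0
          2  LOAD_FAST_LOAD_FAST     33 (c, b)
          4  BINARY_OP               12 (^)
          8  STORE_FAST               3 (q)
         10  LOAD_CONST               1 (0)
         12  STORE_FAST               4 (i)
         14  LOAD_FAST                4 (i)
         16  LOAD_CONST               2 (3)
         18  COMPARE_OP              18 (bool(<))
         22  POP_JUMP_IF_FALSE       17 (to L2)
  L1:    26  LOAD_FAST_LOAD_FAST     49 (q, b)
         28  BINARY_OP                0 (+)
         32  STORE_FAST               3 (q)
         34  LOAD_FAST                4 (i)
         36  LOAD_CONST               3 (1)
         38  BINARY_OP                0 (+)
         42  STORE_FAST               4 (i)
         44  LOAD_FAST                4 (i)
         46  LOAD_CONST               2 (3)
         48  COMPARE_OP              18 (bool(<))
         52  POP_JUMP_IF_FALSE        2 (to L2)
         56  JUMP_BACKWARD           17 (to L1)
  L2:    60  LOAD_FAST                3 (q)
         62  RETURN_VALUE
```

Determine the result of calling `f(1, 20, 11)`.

91

LOAD_FAST_LOAD_FAST c,b → push 11,20. Stack: [11, 20]
BINARY_OP ^ → 11 ^ 20 = 31. Stack: [31]
STORE_FAST q → q=31. Stack: []
LOAD_CONST → push 0. Stack: [0]
STORE_FAST i → i=0. Stack: []
LOAD_FAST i → push 0. Stack: [0]
LOAD_CONST → push 3. Stack: [0, 3]
COMPARE_OP bool(<) → 0 vs 3 = True. Stack: [True]
POP_JUMP_IF_FALSE → pop True; no jump. Stack: []
LOAD_FAST_LOAD_FAST q,b → push 31,20. Stack: [31, 20]
BINARY_OP + → 31 + 20 = 51. Stack: [51]
STORE_FAST q → q=51. Stack: []
LOAD_FAST i → push 0. Stack: [0]
LOAD_CONST → push 1. Stack: [0, 1]
BINARY_OP + → 0 + 1 = 1. Stack: [1]
STORE_FAST i → i=1. Stack: []
LOAD_FAST i → push 1. Stack: [1]
LOAD_CONST → push 3. Stack: [1, 3]
COMPARE_OP bool(<) → 1 vs 3 = True. Stack: [True]
POP_JUMP_IF_FALSE → pop True; no jump. Stack: []
LOAD_FAST_LOAD_FAST q,b → push 51,20. Stack: [51, 20]
BINARY_OP + → 51 + 20 = 71. Stack: [71]
STORE_FAST q → q=71. Stack: []
LOAD_FAST i → push 1. Stack: [1]
LOAD_CONST → push 1. Stack: [1, 1]
BINARY_OP + → 1 + 1 = 2. Stack: [2]
STORE_FAST i → i=2. Stack: []
LOAD_FAST i → push 2. Stack: [2]
LOAD_CONST → push 3. Stack: [2, 3]
COMPARE_OP bool(<) → 2 vs 3 = True. Stack: [True]
POP_JUMP_IF_FALSE → pop True; no jump. Stack: []
LOAD_FAST_LOAD_FAST q,b → push 71,20. Stack: [71, 20]
BINARY_OP + → 71 + 20 = 91. Stack: [91]
STORE_FAST q → q=91. Stack: []
LOAD_FAST i → push 2. Stack: [2]
LOAD_CONST → push 1. Stack: [2, 1]
BINARY_OP + → 2 + 1 = 3. Stack: [3]
STORE_FAST i → i=3. Stack: []
LOAD_FAST i → push 3. Stack: [3]
LOAD_CONST → push 3. Stack: [3, 3]
COMPARE_OP bool(<) → 3 vs 3 = False. Stack: [False]
POP_JUMP_IF_FALSE → pop False; jump. Stack: []
LOAD_FAST q → push 91. Stack: [91]
RETURN_VALUE → return 91.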